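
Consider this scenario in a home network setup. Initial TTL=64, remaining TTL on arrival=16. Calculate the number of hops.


Given: initial TTL = 64, received TTL = 16
Hops = initial TTL - received TTL
Hops = 64 - 16 = 48

48


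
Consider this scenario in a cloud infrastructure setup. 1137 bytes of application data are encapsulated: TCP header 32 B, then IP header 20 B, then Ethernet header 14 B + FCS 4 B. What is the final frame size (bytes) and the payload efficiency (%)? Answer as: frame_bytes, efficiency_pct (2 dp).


TCP segment = 1137 + 32 = 1169 B
IP packet = 1169 + 20 = 1189 B
Ethernet frame = 1189 + 14 + 4 = 1207 B
Efficiency = app / frame = 1137 / 1207 = 0.942005 = 94.2005% -> 94.20% (2 dp)

1207, 94.20


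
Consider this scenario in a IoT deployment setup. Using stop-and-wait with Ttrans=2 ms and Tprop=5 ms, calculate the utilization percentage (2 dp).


Given: Ttrans = 2 ms, Tprop = 5 ms
RTT = 2 * Tprop = 2 * 5 = 10 ms
U = Ttrans / (Ttrans + RTT)
U = 2 / (2 + 10)
U = 2 / 12 = 0.166667
U% = 16.67%

16.67


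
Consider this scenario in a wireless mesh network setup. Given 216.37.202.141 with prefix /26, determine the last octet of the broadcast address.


Given: IP = 216.37.202.141, prefix = /26
Host bits = 32 - 26 = 6
Network last octet = 141 AND mask = 128
Host part size = 2^6 - 1 = 63
Broadcast last octet = 128 OR 63 = 191

191


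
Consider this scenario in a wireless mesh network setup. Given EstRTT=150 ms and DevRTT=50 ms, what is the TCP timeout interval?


Given: EstRTT = 150 ms, DevRTT = 50 ms
Timeout = EstRTT + 4 * DevRTT
4 * DevRTT = 4 * 50 = 200
Timeout = 150 + 200 = 350 ms

350


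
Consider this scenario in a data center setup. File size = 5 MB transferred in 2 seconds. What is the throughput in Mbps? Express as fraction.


Given: file = 5 MB, time = 2 s
File in Mb = 5 * 8 = 40 Mb
Throughput = 40 / 2 Mbps
Throughput = 20 Mbps

20


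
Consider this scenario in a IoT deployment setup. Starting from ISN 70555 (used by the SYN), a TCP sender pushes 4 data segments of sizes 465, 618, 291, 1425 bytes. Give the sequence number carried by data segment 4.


The SYN occupies sequence number ISN = 70555, so the first data byte is ISN + 1 = 70556.
SEQ of data segment i = (ISN + 1) + sum of payload sizes of segments 1..i-1.
Segment 1: SEQ = 70556, payload = 465 bytes
Segment 2: SEQ = 71021, payload = 618 bytes
Segment 3: SEQ = 71639, payload = 291 bytes
Segment 4: SEQ = 71930, payload = 1425 bytes
SEQ of segment 4 = 70556 + 465 + 618 + 291 = 71930

71930


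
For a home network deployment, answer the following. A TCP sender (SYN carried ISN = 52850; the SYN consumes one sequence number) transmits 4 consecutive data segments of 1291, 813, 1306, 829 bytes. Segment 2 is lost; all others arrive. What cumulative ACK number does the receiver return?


SYN uses sequence number 52850; first data byte = ISN + 1 = 52851.
Segment 1: SEQ = 52851, len = 1291 B, covers [52851, 54141]
Segment 2: SEQ = 54142, len = 813 B, covers [54142, 54954] [LOST]
Segment 3: SEQ = 54955, len = 1306 B, covers [54955, 56260]
Segment 4: SEQ = 56261, len = 829 B, covers [56261, 57089]
In-order data received: bytes [52851, 54141] (segments 1..1).
Segment 2 missing -> gap begins at byte 54142; later segments buffered out of order.
Cumulative ACK = next expected in-order byte = 52851 + 1291 = 54142

54142


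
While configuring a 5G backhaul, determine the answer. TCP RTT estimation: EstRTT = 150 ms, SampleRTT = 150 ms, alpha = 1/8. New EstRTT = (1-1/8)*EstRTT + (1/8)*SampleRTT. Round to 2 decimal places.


Given: EstRTT = 150 ms, SampleRTT = 150 ms, alpha = 1/8
New EstRTT = (1 - alpha) * EstRTT + alpha * SampleRTT
(7/8) * 150 = 131.25
(1/8) * 150 = 18.75
New EstRTT = 131.25 + 18.75 = 150 ms -> 150.00 ms (2 dp)

150.00


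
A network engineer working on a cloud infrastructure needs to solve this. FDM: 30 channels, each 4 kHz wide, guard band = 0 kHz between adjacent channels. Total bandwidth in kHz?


Given: 30 channels, 4 kHz each, guard = 0 kHz
Channel bandwidth = 30 * 4 = 120 kHz
Guard bands = 29 gaps * 0 kHz = 0 kHz
Total = 120 + 0 = 120 kHz

120


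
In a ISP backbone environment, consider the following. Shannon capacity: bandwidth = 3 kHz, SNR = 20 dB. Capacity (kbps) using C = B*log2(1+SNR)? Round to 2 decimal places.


Given: B = 3 kHz, SNR = 20 dB
SNR linear = 10^(20/10) = 100
1 + SNR = 101
log2(101) = 6.6582114828
C = 3 * 1000 * 6.6582114828 = 19974.6344 bps
C = 19.974634 kbps -> 19.97 kbps (2 dp)

19.97


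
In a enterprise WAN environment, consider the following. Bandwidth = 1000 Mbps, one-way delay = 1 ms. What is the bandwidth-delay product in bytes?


Given: bandwidth = 1000 Mbps, delay = 1 ms
BDP in bits = 1000 * 10^6 * 1 / 1000
BDP in bits = 1000000
BDP in bytes = 1000000 / 8 = 125000

125000


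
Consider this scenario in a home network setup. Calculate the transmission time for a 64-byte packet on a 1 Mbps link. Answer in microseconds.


Given: packet = 64 bytes, bandwidth = 1 Mbps
Packet in bits = 64 * 8 = 512 bits
Bandwidth = 1 * 10^6 = 1000000 bps
Time = 512 / 1000000 seconds
Time in us = 512 * 10^6 / 1000000 = 512

512


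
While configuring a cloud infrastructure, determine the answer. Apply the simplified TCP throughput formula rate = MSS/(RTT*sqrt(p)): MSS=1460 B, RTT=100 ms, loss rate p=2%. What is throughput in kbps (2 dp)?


Given: MSS = 1460 bytes, RTT = 100 ms, loss = 2%
RTT in seconds = 100 / 1000 = 0.1
Loss rate = 2% = 0.02
sqrt(loss) = sqrt(0.02) = 0.141421356237
Throughput (bytes/s) = 1460 / (0.1 * 0.141421356237) = 103237.5901
Throughput (kbps) = 103237.5901 * 8 / 1000 = 825.900720 -> 825.90 kbps (2 dp)

825.90


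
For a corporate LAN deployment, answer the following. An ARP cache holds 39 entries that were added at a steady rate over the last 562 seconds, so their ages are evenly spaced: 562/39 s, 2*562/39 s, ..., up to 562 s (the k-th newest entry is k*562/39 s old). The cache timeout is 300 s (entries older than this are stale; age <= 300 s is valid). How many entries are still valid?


Ages are k * 562/39 s for k = 1..39 (spacing = 14.4103 s).
Entry k is valid iff k * 562/39 <= 300 iff k <= 39 * 300 / 562 = 20.8185
n_valid = floor(20.8185) = 20
(n_stale = 39 - 20 = 19)

20


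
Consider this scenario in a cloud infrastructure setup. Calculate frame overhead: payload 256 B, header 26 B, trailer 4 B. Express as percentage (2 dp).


Given: payload = 256 B, header = 26 B, trailer = 4 B
Overhead bytes = header + trailer = 26 + 4 = 30
Total frame = payload + overhead = 256 + 30 = 286
Overhead % = 30 / 286 * 100 = 10.4895% -> 10.49% (2 dp)

10.49


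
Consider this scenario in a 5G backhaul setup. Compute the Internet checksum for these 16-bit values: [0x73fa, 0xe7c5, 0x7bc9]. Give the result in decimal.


Given words: [0x73fa, 0xe7c5, 0x7bc9]
Step 1: Sum all words
Raw sum = 29690 + 59333 + 31689 = 120712
Step 2: Fold carry: (55176 + 1) = 55177
One's complement = ~55177 & 0xFFFF = 10358

10358


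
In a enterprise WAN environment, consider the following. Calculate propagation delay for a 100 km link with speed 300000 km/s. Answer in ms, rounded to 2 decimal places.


Given: distance = 100 km, speed = 300000 km/s
Delay = distance / speed = 100 / 300000 seconds
Delay in ms = 100 * 1000 / 300000
Delay = 0.3333 ms
Rounded to 2 dp = 0.33 ms

0.33


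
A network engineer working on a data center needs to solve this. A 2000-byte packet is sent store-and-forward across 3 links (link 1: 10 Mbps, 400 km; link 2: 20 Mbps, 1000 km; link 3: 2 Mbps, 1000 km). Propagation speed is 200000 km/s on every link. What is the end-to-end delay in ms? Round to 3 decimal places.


Packet = 2000 bytes = 16000 bits. Store-and-forward: sum (t_trans + t_prop) per link.
Link 1: t_trans = 16000/(10*10^6) s = 1.6000 ms; t_prop = 400/200000 s = 2.0000 ms; subtotal = 3.6000 ms
Link 2: t_trans = 16000/(20*10^6) s = 0.8000 ms; t_prop = 1000/200000 s = 5.0000 ms; subtotal = 5.8000 ms
Link 3: t_trans = 16000/(2*10^6) s = 8.0000 ms; t_prop = 1000/200000 s = 5.0000 ms; subtotal = 13.0000 ms
End-to-end = 3.6000 + 5.8000 + 13.0000 = 22.4000 ms -> 22.400 ms (3 dp)

22.400


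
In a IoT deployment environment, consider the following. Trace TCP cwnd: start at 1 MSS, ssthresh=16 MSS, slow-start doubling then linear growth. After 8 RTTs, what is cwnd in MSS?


RTT 0: cwnd = 1 MSS (initial)
RTT 1: cwnd = 2 MSS (slow start, doubled)
RTT 2: cwnd = 4 MSS (slow start, doubled)
RTT 3: cwnd = 8 MSS (slow start, doubled)
RTT 4: cwnd = 16 MSS (slow start, doubled)
RTT 5: cwnd = 17 MSS (congestion avoidance, +1)
RTT 6: cwnd = 18 MSS (congestion avoidance, +1)
RTT 7: cwnd = 19 MSS (congestion avoidance, +1)
RTT 8: cwnd = 20 MSS (congestion avoidance, +1)

20


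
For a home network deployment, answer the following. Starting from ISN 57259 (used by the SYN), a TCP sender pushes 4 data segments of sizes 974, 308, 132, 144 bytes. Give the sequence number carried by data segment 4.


The SYN occupies sequence number ISN = 57259, so the first data byte is ISN + 1 = 57260.
SEQ of data segment i = (ISN + 1) + sum of payload sizes of segments 1..i-1.
Segment 1: SEQ = 57260, payload = 974 bytes
Segment 2: SEQ = 58234, payload = 308 bytes
Segment 3: SEQ = 58542, payload = 132 bytes
Segment 4: SEQ = 58674, payload = 144 bytes
SEQ of segment 4 = 57260 + 974 + 308 + 132 = 58674

58674


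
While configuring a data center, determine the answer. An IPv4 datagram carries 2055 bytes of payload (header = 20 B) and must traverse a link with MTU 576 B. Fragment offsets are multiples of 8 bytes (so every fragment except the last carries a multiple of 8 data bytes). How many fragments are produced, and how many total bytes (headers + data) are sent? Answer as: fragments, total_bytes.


Max data per non-final fragment = floor((MTU - header)/8)*8 = floor((576 - 20)/8)*8 = floor(556/8)*8 = 552 B
Final fragment needs no 8-byte alignment: it can carry up to MTU - header = 556 B
Non-final fragments needed = ceil((payload - 556) / 552) = ceil(1499/552) = ceil(2.7156) = 3
Number of fragments = 3 + 1 = 4
Fragment sizes (data): 3 * 552 B + 399 B (last, 399 <= 556 OK)
Total bytes sent = payload + n_frags * header = 2055 + 4*20 = 2055 + 80 = 2135 B

4, 2135


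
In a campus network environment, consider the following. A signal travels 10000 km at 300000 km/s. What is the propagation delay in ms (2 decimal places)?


Given: distance = 10000 km, speed = 300000 km/s
Delay = distance / speed = 10000 / 300000 seconds
Delay in ms = 10000 * 1000 / 300000
Delay = 33.3333 ms
Rounded to 2 dp = 33.33 ms

33.33


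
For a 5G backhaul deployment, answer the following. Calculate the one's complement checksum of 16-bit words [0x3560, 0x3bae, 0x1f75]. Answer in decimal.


Given words: [0x3560, 0x3bae, 0x1f75]
Step 1: Sum all words
Raw sum = 13664 + 15278 + 8053 = 36995
One's complement = ~36995 & 0xFFFF = 28540

28540


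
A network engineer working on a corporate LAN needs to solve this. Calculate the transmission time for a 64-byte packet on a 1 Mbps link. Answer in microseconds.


Given: packet = 64 bytes, bandwidth = 1 Mbps
Packet in bits = 64 * 8 = 512 bits
Bandwidth = 1 * 10^6 = 1000000 bps
Time = 512 / 1000000 seconds
Time in us = 512 * 10^6 / 1000000 = 512

512


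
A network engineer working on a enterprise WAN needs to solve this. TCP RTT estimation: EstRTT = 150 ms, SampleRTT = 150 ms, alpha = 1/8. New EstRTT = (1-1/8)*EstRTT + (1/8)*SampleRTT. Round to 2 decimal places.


Given: EstRTT = 150 ms, SampleRTT = 150 ms, alpha = 1/8
New EstRTT = (1 - alpha) * EstRTT + alpha * SampleRTT
(7/8) * 150 = 131.25
(1/8) * 150 = 18.75
New EstRTT = 131.25 + 18.75 = 150 ms -> 150.00 ms (2 dp)

150.00


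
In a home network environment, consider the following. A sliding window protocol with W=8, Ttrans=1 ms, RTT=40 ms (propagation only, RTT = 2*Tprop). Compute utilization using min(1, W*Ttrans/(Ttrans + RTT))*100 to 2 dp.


Given: W = 8, Ttrans = 1 ms, RTT = 40 ms (= 2 * Tprop, Tprop = 20 ms)
Cycle time = Ttrans + RTT = 1 + 40 = 41 ms (first packet sent until its ACK returns)
W * Ttrans = 8 * 1 = 8 ms of sending per cycle
W * Ttrans / (Ttrans + RTT) = 8 / 41 = 0.195122
U = min(1, 0.195122) = 0.195122
U% = 19.51%

19.51


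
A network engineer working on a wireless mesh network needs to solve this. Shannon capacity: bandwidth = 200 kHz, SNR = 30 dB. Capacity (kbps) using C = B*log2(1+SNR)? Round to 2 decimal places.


Given: B = 200 kHz, SNR = 30 dB
SNR linear = 10^(30/10) = 1000
1 + SNR = 1001
log2(1001) = 9.9672262588
C = 200 * 1000 * 9.9672262588 = 1993445.2518 bps
C = 1993.445252 kbps -> 1993.45 kbps (2 dp)

1993.45


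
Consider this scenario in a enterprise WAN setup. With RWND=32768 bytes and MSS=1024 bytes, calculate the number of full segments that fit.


Given: RWND = 32768 bytes, MSS = 1024 bytes
Full segments = floor(RWND / MSS)
Full segments = floor(32768 / 1024)
Full segments = floor(32.0) = 32

32


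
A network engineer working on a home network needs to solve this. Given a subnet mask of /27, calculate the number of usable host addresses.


Given: subnet mask /27
Host bits = 32 - 27 = 5
Total addresses = 2^5 = 32
Usable hosts = 32 - 2 (network + broadcast) = 30

30


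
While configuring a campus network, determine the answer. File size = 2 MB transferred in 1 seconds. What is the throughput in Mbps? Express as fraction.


Given: file = 2 MB, time = 1 s
File in Mb = 2 * 8 = 16 Mb
Throughput = 16 / 1 Mbps
Throughput = 16 Mbps

16


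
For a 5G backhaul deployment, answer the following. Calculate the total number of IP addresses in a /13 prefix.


Given: CIDR prefix /13
Host bits = 32 - 13 = 19
Total addresses = 2^19 = 524288

524288


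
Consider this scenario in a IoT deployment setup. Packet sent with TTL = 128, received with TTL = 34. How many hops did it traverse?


Given: initial TTL = 128, received TTL = 34
Hops = initial TTL - received TTL
Hops = 128 - 34 = 94

94


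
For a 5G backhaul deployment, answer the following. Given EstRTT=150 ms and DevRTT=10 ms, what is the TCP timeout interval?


Given: EstRTT = 150 ms, DevRTT = 10 ms
Timeout = EstRTT + 4 * DevRTT
4 * DevRTT = 4 * 10 = 40
Timeout = 150 + 40 = 190 ms

190


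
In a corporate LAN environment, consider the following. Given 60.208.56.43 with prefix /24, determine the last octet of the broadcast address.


Given: IP = 60.208.56.43, prefix = /24
Host bits = 32 - 24 = 8
Network last octet = 43 AND mask = 0
Host part size = 2^8 - 1 = 255
Broadcast last octet = 0 OR 255 = 255

255


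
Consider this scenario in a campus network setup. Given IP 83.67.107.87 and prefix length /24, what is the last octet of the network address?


Given: IP = 83.67.107.87, prefix = /24
Subnet mask = 255.255.255.0
Last octet of IP: 87
Last octet of mask: 0
Network last octet = 87 AND 0 = 0

0


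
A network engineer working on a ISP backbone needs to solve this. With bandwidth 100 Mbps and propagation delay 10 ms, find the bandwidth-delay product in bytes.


Given: bandwidth = 100 Mbps, delay = 10 ms
BDP in bits = 100 * 10^6 * 10 / 1000
BDP in bits = 1000000
BDP in bytes = 1000000 / 8 = 125000

125000


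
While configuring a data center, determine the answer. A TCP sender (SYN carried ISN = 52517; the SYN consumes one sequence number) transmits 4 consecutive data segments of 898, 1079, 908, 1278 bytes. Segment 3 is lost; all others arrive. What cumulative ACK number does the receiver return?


SYN uses sequence number 52517; first data byte = ISN + 1 = 52518.
Segment 1: SEQ = 52518, len = 898 B, covers [52518, 53415]
Segment 2: SEQ = 53416, len = 1079 B, covers [53416, 54494]
Segment 3: SEQ = 54495, len = 908 B, covers [54495, 55402] [LOST]
Segment 4: SEQ = 55403, len = 1278 B, covers [55403, 56680]
In-order data received: bytes [52518, 54494] (segments 1..2).
Segment 3 missing -> gap begins at byte 54495; later segments buffered out of order.
Cumulative ACK = next expected in-order byte = 52518 + 898 + 1079 = 54495

54495


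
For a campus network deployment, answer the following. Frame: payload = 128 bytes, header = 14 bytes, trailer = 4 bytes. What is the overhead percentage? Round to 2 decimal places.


Given: payload = 128 B, header = 14 B, trailer = 4 B
Overhead bytes = header + trailer = 14 + 4 = 18
Total frame = payload + overhead = 128 + 18 = 146
Overhead % = 18 / 146 * 100 = 12.3288% -> 12.33% (2 dp)

12.33


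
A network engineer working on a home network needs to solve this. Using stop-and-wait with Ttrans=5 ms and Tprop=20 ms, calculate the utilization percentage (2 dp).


Given: Ttrans = 5 ms, Tprop = 20 ms
RTT = 2 * Tprop = 2 * 20 = 40 ms
U = Ttrans / (Ttrans + RTT)
U = 5 / (5 + 40)
U = 5 / 45 = 0.111111
U% = 11.11%

11.11


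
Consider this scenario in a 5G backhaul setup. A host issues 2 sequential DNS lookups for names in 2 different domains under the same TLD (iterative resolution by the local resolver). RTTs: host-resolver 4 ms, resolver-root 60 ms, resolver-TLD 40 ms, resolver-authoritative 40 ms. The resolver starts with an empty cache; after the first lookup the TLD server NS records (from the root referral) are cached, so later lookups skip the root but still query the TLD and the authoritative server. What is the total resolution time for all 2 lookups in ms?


Lookup 1 (cold cache): local + root + TLD + auth = 4 + 60 + 40 + 40 = 144 ms
Lookups 2..2 (TLD NS cached -> skip root; new domain -> still ask TLD and auth): local + TLD + auth = 4 + 40 + 40 = 84 ms each
Remaining 1 lookups: 1 * 84 = 84 ms
Total = 144 + 84 = 228 ms

228


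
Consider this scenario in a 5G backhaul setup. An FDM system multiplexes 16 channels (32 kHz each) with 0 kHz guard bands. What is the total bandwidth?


Given: 16 channels, 32 kHz each, guard = 0 kHz
Channel bandwidth = 16 * 32 = 512 kHz
Guard bands = 15 gaps * 0 kHz = 0 kHz
Total = 512 + 0 = 512 kHz

512


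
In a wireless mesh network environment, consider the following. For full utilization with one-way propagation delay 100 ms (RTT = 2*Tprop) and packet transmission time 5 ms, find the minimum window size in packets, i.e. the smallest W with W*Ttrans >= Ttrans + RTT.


Given: Ttrans = 5 ms, RTT = 200 ms (= 2 * Tprop, Tprop = 100 ms)
Time until first ACK returns = Ttrans + RTT = 5 + 200 = 205 ms
Need W * Ttrans >= Ttrans + RTT  ->  W >= (Ttrans + RTT) / Ttrans
(Ttrans + RTT) / Ttrans = 205 / 5 = 41
W_min = ceil(41) = 41

41


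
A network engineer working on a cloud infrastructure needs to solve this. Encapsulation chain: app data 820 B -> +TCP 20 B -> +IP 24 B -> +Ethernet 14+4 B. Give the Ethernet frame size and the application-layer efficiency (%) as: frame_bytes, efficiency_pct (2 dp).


TCP segment = 820 + 20 = 840 B
IP packet = 840 + 24 = 864 B
Ethernet frame = 864 + 14 + 4 = 882 B
Efficiency = app / frame = 820 / 882 = 0.929705 = 92.9705% -> 92.97% (2 dp)

882, 92.97


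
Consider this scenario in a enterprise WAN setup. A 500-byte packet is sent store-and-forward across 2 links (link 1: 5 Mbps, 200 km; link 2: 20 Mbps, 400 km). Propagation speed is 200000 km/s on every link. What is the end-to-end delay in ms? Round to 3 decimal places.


Packet = 500 bytes = 4000 bits. Store-and-forward: sum (t_trans + t_prop) per link.
Link 1: t_trans = 4000/(5*10^6) s = 0.8000 ms; t_prop = 200/200000 s = 1.0000 ms; subtotal = 1.8000 ms
Link 2: t_trans = 4000/(20*10^6) s = 0.2000 ms; t_prop = 400/200000 s = 2.0000 ms; subtotal = 2.2000 ms
End-to-end = 1.8000 + 2.2000 = 4.0000 ms -> 4.000 ms (3 dp)

4.000


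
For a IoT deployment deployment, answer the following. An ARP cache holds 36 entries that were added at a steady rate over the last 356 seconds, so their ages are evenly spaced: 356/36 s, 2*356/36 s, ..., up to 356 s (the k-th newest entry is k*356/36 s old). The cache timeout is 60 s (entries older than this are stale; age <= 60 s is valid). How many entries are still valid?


Ages are k * 356/36 s for k = 1..36 (spacing = 9.8889 s).
Entry k is valid iff k * 356/36 <= 60 iff k <= 36 * 60 / 356 = 6.0674
n_valid = floor(6.0674) = 6
(n_stale = 36 - 6 = 30)

6


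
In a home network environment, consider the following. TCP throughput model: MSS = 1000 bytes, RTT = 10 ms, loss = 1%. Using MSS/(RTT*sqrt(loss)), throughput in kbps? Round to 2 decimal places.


Given: MSS = 1000 bytes, RTT = 10 ms, loss = 1%
RTT in seconds = 10 / 1000 = 0.01
Loss rate = 1% = 0.01
sqrt(loss) = sqrt(0.01) = 0.1
Throughput (bytes/s) = 1000 / (0.01 * 0.1) = 1000000.0000
Throughput (kbps) = 1000000.0000 * 8 / 1000 = 8000.000000 -> 8000.00 kbps (2 dp)

8000.00


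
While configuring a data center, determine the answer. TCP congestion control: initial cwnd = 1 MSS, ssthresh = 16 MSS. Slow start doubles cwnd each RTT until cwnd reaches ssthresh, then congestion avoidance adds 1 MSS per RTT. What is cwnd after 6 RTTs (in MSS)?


RTT 0: cwnd = 1 MSS (initial)
RTT 1: cwnd = 2 MSS (slow start, doubled)
RTT 2: cwnd = 4 MSS (slow start, doubled)
RTT 3: cwnd = 8 MSS (slow start, doubled)
RTT 4: cwnd = 16 MSS (slow start, doubled)
RTT 5: cwnd = 17 MSS (congestion avoidance, +1)
RTT 6: cwnd = 18 MSS (congestion avoidance, +1)

18


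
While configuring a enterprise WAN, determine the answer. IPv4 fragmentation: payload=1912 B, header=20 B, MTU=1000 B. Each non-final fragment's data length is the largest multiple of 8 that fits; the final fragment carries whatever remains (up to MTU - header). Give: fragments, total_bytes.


Max data per non-final fragment = floor((MTU - header)/8)*8 = floor((1000 - 20)/8)*8 = floor(980/8)*8 = 976 B
Final fragment needs no 8-byte alignment: it can carry up to MTU - header = 980 B
Non-final fragments needed = ceil((payload - 980) / 976) = ceil(932/976) = ceil(0.9549) = 1
Number of fragments = 1 + 1 = 2
Fragment sizes (data): 1 * 976 B + 936 B (last, 936 <= 980 OK)
Total bytes sent = payload + n_frags * header = 1912 + 2*20 = 1912 + 40 = 1952 B

2, 1952


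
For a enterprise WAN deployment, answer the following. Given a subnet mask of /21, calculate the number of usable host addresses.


Given: subnet mask /21
Host bits = 32 - 21 = 11
Total addresses = 2^11 = 2048
Usable hosts = 2048 - 2 (network + broadcast) = 2046

2046


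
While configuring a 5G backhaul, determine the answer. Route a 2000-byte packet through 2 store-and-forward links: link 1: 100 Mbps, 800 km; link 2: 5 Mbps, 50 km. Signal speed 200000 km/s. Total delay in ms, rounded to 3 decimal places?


Packet = 2000 bytes = 16000 bits. Store-and-forward: sum (t_trans + t_prop) per link.
Link 1: t_trans = 16000/(100*10^6) s = 0.1600 ms; t_prop = 800/200000 s = 4.0000 ms; subtotal = 4.1600 ms
Link 2: t_trans = 16000/(5*10^6) s = 3.2000 ms; t_prop = 50/200000 s = 0.2500 ms; subtotal = 3.4500 ms
End-to-end = 4.1600 + 3.4500 = 7.6100 ms -> 7.610 ms (3 dp)

7.610


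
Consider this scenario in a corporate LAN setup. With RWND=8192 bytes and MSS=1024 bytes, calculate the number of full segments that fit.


Given: RWND = 8192 bytes, MSS = 1024 bytes
Full segments = floor(RWND / MSS)
Full segments = floor(8192 / 1024)
Full segments = floor(8.0) = 8

8


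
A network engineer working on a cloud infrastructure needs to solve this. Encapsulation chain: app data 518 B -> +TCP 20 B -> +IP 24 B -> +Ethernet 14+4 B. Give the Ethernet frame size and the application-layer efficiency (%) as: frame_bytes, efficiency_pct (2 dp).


TCP segment = 518 + 20 = 538 B
IP packet = 538 + 24 = 562 B
Ethernet frame = 562 + 14 + 4 = 580 B
Efficiency = app / frame = 518 / 580 = 0.893103 = 89.3103% -> 89.31% (2 dp)

580, 89.31


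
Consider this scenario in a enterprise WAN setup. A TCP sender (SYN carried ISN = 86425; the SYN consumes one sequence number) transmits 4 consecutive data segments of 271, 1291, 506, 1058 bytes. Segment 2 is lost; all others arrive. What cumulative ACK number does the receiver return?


SYN uses sequence number 86425; first data byte = ISN + 1 = 86426.
Segment 1: SEQ = 86426, len = 271 B, covers [86426, 86696]
Segment 2: SEQ = 86697, len = 1291 B, covers [86697, 87987] [LOST]
Segment 3: SEQ = 87988, len = 506 B, covers [87988, 88493]
Segment 4: SEQ = 88494, len = 1058 B, covers [88494, 89551]
In-order data received: bytes [86426, 86696] (segments 1..1).
Segment 2 missing -> gap begins at byte 86697; later segments buffered out of order.
Cumulative ACK = next expected in-order byte = 86426 + 271 = 86697

86697


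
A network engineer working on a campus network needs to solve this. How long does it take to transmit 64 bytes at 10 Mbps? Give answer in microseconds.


Given: packet = 64 bytes, bandwidth = 10 Mbps
Packet in bits = 64 * 8 = 512 bits
Bandwidth = 10 * 10^6 = 10000000 bps
Time = 512 / 10000000 seconds
Time in us = 512 * 10^6 / 10000000 = 51.2

51.2


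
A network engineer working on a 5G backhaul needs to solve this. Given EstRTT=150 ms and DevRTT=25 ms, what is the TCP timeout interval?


Given: EstRTT = 150 ms, DevRTT = 25 ms
Timeout = EstRTT + 4 * DevRTT
4 * DevRTT = 4 * 25 = 100
Timeout = 150 + 100 = 250 ms

250


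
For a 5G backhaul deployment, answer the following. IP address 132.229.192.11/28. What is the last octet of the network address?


Given: IP = 132.229.192.11, prefix = /28
Subnet mask = 255.255.255.240
Last octet of IP: 11
Last octet of mask: 240
Network last octet = 11 AND 240 = 0

0


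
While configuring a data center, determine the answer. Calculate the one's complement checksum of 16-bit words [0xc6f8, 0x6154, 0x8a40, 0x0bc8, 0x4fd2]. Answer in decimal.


Given words: [0xc6f8, 0x6154, 0x8a40, 0x0bc8, 0x4fd2]
Step 1: Sum all words
Raw sum = 50936 + 24916 + 35392 + 3016 + 20434 = 134694
Step 2: Fold carry: (3622 + 2) = 3624
One's complement = ~3624 & 0xFFFF = 61911

61911


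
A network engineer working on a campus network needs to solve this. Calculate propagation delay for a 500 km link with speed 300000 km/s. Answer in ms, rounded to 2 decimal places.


Given: distance = 500 km, speed = 300000 km/s
Delay = distance / speed = 500 / 300000 seconds
Delay in ms = 500 * 1000 / 300000
Delay = 1.6667 ms
Rounded to 2 dp = 1.67 ms

1.67


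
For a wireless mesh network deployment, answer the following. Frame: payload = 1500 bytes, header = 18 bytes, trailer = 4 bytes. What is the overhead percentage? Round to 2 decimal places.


Given: payload = 1500 B, header = 18 B, trailer = 4 B
Overhead bytes = header + trailer = 18 + 4 = 22
Total frame = payload + overhead = 1500 + 22 = 1522
Overhead % = 22 / 1522 * 100 = 1.4455% -> 1.45% (2 dp)

1.45


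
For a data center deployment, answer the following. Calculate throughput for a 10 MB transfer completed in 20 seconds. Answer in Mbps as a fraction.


Given: file = 10 MB, time = 20 s
File in Mb = 10 * 8 = 80 Mb
Throughput = 80 / 20 Mbps
Throughput = 4 Mbps

4


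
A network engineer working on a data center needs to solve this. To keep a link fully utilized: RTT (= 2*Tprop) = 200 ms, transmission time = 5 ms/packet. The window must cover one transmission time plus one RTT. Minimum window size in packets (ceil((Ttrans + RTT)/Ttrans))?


Given: Ttrans = 5 ms, RTT = 200 ms (= 2 * Tprop, Tprop = 100 ms)
Time until first ACK returns = Ttrans + RTT = 5 + 200 = 205 ms
Need W * Ttrans >= Ttrans + RTT  ->  W >= (Ttrans + RTT) / Ttrans
(Ttrans + RTT) / Ttrans = 205 / 5 = 41
W_min = ceil(41) = 41

41


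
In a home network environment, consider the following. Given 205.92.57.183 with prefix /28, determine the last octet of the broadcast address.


Given: IP = 205.92.57.183, prefix = /28
Host bits = 32 - 28 = 4
Network last octet = 183 AND mask = 176
Host part size = 2^4 - 1 = 15
Broadcast last octet = 176 OR 15 = 191

191


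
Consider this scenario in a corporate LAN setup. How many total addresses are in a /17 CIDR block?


Given: CIDR prefix /17
Host bits = 32 - 17 = 15
Total addresses = 2^15 = 32768

32768


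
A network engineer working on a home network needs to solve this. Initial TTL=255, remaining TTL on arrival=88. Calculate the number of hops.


Given: initial TTL = 255, received TTL = 88
Hops = initial TTL - received TTL
Hops = 255 - 88 = 167

167


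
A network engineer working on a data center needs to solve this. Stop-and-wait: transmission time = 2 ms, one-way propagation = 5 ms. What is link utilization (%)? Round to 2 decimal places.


Given: Ttrans = 2 ms, Tprop = 5 ms
RTT = 2 * Tprop = 2 * 5 = 10 ms
U = Ttrans / (Ttrans + RTT)
U = 2 / (2 + 10)
U = 2 / 12 = 0.166667
U% = 16.67%

16.67


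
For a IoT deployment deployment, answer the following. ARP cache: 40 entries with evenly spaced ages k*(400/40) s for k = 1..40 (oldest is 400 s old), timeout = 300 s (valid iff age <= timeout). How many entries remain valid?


Ages are k * 400/40 s for k = 1..40 (spacing = 10.0000 s).
Entry k is valid iff k * 400/40 <= 300 iff k <= 40 * 300 / 400 = 30.0000
n_valid = floor(30.0000) = 30
(n_stale = 40 - 30 = 10)

30


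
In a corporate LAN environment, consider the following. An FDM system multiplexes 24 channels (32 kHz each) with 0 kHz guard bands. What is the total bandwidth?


Given: 24 channels, 32 kHz each, guard = 0 kHz
Channel bandwidth = 24 * 32 = 768 kHz
Guard bands = 23 gaps * 0 kHz = 0 kHz
Total = 768 + 0 = 768 kHz

768


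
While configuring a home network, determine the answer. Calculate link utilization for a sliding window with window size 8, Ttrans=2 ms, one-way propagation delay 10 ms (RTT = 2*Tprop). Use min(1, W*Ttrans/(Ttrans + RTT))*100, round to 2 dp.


Given: W = 8, Ttrans = 2 ms, RTT = 20 ms (= 2 * Tprop, Tprop = 10 ms)
Cycle time = Ttrans + RTT = 2 + 20 = 22 ms (first packet sent until its ACK returns)
W * Ttrans = 8 * 2 = 16 ms of sending per cycle
W * Ttrans / (Ttrans + RTT) = 16 / 22 = 0.727273
U = min(1, 0.727273) = 0.727273
U% = 72.73%

72.73


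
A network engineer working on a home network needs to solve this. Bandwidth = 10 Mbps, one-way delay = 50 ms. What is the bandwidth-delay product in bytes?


Given: bandwidth = 10 Mbps, delay = 50 ms
BDP in bits = 10 * 10^6 * 50 / 1000
BDP in bits = 500000
BDP in bytes = 500000 / 8 = 62500

62500


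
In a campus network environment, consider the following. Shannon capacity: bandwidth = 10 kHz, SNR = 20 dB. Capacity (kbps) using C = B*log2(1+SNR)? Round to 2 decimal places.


Given: B = 10 kHz, SNR = 20 dB
SNR linear = 10^(20/10) = 100
1 + SNR = 101
log2(101) = 6.6582114828
C = 10 * 1000 * 6.6582114828 = 66582.1148 bps
C = 66.582115 kbps -> 66.58 kbps (2 dp)

66.58


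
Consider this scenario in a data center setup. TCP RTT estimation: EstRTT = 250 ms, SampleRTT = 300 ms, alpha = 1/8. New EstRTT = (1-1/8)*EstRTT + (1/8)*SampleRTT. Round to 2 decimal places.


Given: EstRTT = 250 ms, SampleRTT = 300 ms, alpha = 1/8
New EstRTT = (1 - alpha) * EstRTT + alpha * SampleRTT
(7/8) * 250 = 218.75
(1/8) * 300 = 37.5
New EstRTT = 218.75 + 37.5 = 256.25 ms -> 256.25 ms (2 dp)

256.25


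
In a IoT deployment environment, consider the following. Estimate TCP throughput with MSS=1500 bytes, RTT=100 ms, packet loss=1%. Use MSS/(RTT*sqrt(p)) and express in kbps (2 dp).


Given: MSS = 1500 bytes, RTT = 100 ms, loss = 1%
RTT in seconds = 100 / 1000 = 0.1
Loss rate = 1% = 0.01
sqrt(loss) = sqrt(0.01) = 0.1
Throughput (bytes/s) = 1500 / (0.1 * 0.1) = 150000.0000
Throughput (kbps) = 150000.0000 * 8 / 1000 = 1200.000000 -> 1200.00 kbps (2 dp)

1200.00


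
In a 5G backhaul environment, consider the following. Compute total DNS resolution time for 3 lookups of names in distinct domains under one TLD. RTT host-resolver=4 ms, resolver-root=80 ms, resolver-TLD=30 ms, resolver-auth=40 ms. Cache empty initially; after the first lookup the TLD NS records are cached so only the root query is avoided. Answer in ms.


Lookup 1 (cold cache): local + root + TLD + auth = 4 + 80 + 30 + 40 = 154 ms
Lookups 2..3 (TLD NS cached -> skip root; new domain -> still ask TLD and auth): local + TLD + auth = 4 + 30 + 40 = 74 ms each
Remaining 2 lookups: 2 * 74 = 148 ms
Total = 154 + 148 = 302 ms

302


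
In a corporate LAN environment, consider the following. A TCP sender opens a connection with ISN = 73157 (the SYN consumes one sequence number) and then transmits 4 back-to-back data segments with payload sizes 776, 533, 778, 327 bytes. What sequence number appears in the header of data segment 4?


The SYN occupies sequence number ISN = 73157, so the first data byte is ISN + 1 = 73158.
SEQ of data segment i = (ISN + 1) + sum of payload sizes of segments 1..i-1.
Segment 1: SEQ = 73158, payload = 776 bytes
Segment 2: SEQ = 73934, payload = 533 bytes
Segment 3: SEQ = 74467, payload = 778 bytes
Segment 4: SEQ = 75245, payload = 327 bytes
SEQ of segment 4 = 73158 + 776 + 533 + 778 = 75245

75245


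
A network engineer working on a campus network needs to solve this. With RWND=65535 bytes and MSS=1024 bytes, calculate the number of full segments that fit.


Given: RWND = 65535 bytes, MSS = 1024 bytes
Full segments = floor(RWND / MSS)
Full segments = floor(65535 / 1024)
Full segments = floor(63.999) = 63

63


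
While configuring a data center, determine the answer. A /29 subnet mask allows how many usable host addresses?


Given: subnet mask /29
Host bits = 32 - 29 = 3
Total addresses = 2^3 = 8
Usable hosts = 8 - 2 (network + broadcast) = 6

6


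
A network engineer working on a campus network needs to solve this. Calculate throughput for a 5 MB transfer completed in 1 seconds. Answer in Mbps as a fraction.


Given: file = 5 MB, time = 1 s
File in Mb = 5 * 8 = 40 Mb
Throughput = 40 / 1 Mbps
Throughput = 40 Mbps

40


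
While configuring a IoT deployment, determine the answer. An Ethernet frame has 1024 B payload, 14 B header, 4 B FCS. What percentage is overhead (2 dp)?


Given: payload = 1024 B, header = 14 B, trailer = 4 B
Overhead bytes = header + trailer = 14 + 4 = 18
Total frame = payload + overhead = 1024 + 18 = 1042
Overhead % = 18 / 1042 * 100 = 1.7274% -> 1.73% (2 dp)

1.73


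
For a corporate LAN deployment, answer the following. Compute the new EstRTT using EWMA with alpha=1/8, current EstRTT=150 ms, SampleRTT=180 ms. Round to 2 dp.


Given: EstRTT = 150 ms, SampleRTT = 180 ms, alpha = 1/8
New EstRTT = (1 - alpha) * EstRTT + alpha * SampleRTT
(7/8) * 150 = 131.25
(1/8) * 180 = 22.5
New EstRTT = 131.25 + 22.5 = 153.75 ms -> 153.75 ms (2 dp)

153.75


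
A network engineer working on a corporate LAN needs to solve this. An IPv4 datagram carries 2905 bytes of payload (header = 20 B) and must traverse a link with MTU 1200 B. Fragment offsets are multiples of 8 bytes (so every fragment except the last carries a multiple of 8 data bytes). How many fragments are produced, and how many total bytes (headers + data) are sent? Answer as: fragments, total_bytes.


Max data per non-final fragment = floor((MTU - header)/8)*8 = floor((1200 - 20)/8)*8 = floor(1180/8)*8 = 1176 B
Final fragment needs no 8-byte alignment: it can carry up to MTU - header = 1180 B
Non-final fragments needed = ceil((payload - 1180) / 1176) = ceil(1725/1176) = ceil(1.4668) = 2
Number of fragments = 2 + 1 = 3
Fragment sizes (data): 2 * 1176 B + 553 B (last, 553 <= 1180 OK)
Total bytes sent = payload + n_frags * header = 2905 + 3*20 = 2905 + 60 = 2965 B

3, 2965


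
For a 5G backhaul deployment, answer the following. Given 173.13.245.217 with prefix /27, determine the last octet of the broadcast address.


Given: IP = 173.13.245.217, prefix = /27
Host bits = 32 - 27 = 5
Network last octet = 217 AND mask = 192
Host part size = 2^5 - 1 = 31
Broadcast last octet = 192 OR 31 = 223

223


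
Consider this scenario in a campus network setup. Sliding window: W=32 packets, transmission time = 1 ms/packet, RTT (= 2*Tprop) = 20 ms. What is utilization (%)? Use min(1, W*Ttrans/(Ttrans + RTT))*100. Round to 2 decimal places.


Given: W = 32, Ttrans = 1 ms, RTT = 20 ms (= 2 * Tprop, Tprop = 10 ms)
Cycle time = Ttrans + RTT = 1 + 20 = 21 ms (first packet sent until its ACK returns)
W * Ttrans = 32 * 1 = 32 ms of sending per cycle
W * Ttrans / (Ttrans + RTT) = 32 / 21 = 1.523810
U = min(1, 1.523810) = 1.000000
U% = 100.00%

100.00


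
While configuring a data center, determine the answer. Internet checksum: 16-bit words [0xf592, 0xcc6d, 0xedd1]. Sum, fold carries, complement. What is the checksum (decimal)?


Given words: [0xf592, 0xcc6d, 0xedd1]
Step 1: Sum all words
Raw sum = 62866 + 52333 + 60881 = 176080
Step 2: Fold carry: (45008 + 2) = 45010
One's complement = ~45010 & 0xFFFF = 20525

20525


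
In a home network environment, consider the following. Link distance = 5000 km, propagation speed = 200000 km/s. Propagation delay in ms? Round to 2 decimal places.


Given: distance = 5000 km, speed = 200000 km/s
Delay = distance / speed = 5000 / 200000 seconds
Delay in ms = 5000 * 1000 / 200000
Delay = 25.0000 ms
Rounded to 2 dp = 25.00 ms

25.00


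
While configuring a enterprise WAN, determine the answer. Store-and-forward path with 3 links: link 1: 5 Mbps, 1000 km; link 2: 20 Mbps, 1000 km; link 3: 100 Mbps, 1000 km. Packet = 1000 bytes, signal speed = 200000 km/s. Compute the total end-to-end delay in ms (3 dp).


Packet = 1000 bytes = 8000 bits. Store-and-forward: sum (t_trans + t_prop) per link.
Link 1: t_trans = 8000/(5*10^6) s = 1.6000 ms; t_prop = 1000/200000 s = 5.0000 ms; subtotal = 6.6000 ms
Link 2: t_trans = 8000/(20*10^6) s = 0.4000 ms; t_prop = 1000/200000 s = 5.0000 ms; subtotal = 5.4000 ms
Link 3: t_trans = 8000/(100*10^6) s = 0.0800 ms; t_prop = 1000/200000 s = 5.0000 ms; subtotal = 5.0800 ms
End-to-end = 6.6000 + 5.4000 + 5.0800 = 17.0800 ms -> 17.080 ms (3 dp)

17.080


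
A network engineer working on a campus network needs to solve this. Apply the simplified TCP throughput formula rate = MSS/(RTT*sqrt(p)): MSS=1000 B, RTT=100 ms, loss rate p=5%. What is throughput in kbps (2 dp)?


Given: MSS = 1000 bytes, RTT = 100 ms, loss = 5%
RTT in seconds = 100 / 1000 = 0.1
Loss rate = 5% = 0.05
sqrt(loss) = sqrt(0.05) = 0.223606797750
Throughput (bytes/s) = 1000 / (0.1 * 0.223606797750) = 44721.3595
Throughput (kbps) = 44721.3595 * 8 / 1000 = 357.770876 -> 357.77 kbps (2 dp)

357.77


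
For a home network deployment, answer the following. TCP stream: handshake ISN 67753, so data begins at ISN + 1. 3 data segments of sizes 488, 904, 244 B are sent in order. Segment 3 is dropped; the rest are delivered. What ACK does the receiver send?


SYN uses sequence number 67753; first data byte = ISN + 1 = 67754.
Segment 1: SEQ = 67754, len = 488 B, covers [67754, 68241]
Segment 2: SEQ = 68242, len = 904 B, covers [68242, 69145]
Segment 3: SEQ = 69146, len = 244 B, covers [69146, 69389] [LOST]
In-order data received: bytes [67754, 69145] (segments 1..2).
Segment 3 missing -> gap begins at byte 69146.
Cumulative ACK = next expected in-order byte = 67754 + 488 + 904 = 69146

69146


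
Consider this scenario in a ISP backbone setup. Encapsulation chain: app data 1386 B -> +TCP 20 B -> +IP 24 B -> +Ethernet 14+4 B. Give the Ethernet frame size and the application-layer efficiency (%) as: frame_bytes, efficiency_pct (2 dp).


TCP segment = 1386 + 20 = 1406 B
IP packet = 1406 + 24 = 1430 B
Ethernet frame = 1430 + 14 + 4 = 1448 B
Efficiency = app / frame = 1386 / 1448 = 0.957182 = 95.7182% -> 95.72% (2 dp)

1448, 95.72


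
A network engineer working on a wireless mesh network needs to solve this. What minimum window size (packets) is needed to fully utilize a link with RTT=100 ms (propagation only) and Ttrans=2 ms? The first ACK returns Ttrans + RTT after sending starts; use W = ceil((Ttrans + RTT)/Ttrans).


Given: Ttrans = 2 ms, RTT = 100 ms (= 2 * Tprop, Tprop = 50 ms)
Time until first ACK returns = Ttrans + RTT = 2 + 100 = 102 ms
Need W * Ttrans >= Ttrans + RTT  ->  W >= (Ttrans + RTT) / Ttrans
(Ttrans + RTT) / Ttrans = 102 / 2 = 51
W_min = ceil(51) = 51

51


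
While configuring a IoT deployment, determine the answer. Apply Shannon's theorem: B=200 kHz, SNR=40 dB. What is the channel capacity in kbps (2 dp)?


Given: B = 200 kHz, SNR = 40 dB
SNR linear = 10^(40/10) = 10000
1 + SNR = 10001
log2(10001) = 13.2878566418
C = 200 * 1000 * 13.2878566418 = 2657571.3284 bps
C = 2657.571328 kbps -> 2657.57 kbps (2 dp)

2657.57
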